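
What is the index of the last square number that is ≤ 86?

Solve n² ≤ 86 for integer n.
n = 9 gives 81 ≤ 86, while n = 10 gives 100 > 86; so the answer is index 9.

9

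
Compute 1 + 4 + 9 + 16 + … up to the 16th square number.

Σ_{i=1}^{16} i² = 16·17·33/6 = 1496.

1496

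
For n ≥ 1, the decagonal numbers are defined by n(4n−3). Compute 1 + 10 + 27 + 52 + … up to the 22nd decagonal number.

14421

Σ i(4i−3) = 4Σi² − 3Σi over i = 1..22.
Σi = 253 and Σi² = 3795.
4·3795 − 3·253 = 14421.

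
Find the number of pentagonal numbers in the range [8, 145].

The n-th pentagonal number is n(3n−1)/2.
Smallest index with value ≥ 8: n = 3 (giving 12).
Largest index with value ≤ 145: n = 10 (giving 145).
Indices 3 through 10: 8 terms.

8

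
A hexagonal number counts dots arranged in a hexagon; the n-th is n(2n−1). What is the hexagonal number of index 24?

The 24th hexagonal number is n(2n−1) with n = 24.
24·(2·24 − 1) = 24·47 = 1128.

1128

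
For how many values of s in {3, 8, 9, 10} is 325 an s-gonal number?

s = 3: P(3, 25) = 325. ✓
s = 8: P(8, 10) = 280 and P(8, 11) = 341; 325 is not s-gonal.
s = 9: P(9, 10) = 325. ✓
s = 10: P(10, 9) = 297 and P(10, 10) = 370; 325 is not s-gonal.
Hits: s ∈ {3, 9} → 2.

2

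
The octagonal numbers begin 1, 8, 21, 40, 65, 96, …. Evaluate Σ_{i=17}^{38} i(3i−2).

Σ i(3i−2) = 3Σi² − 2Σi over i = 17..38.
Σi = 741 − 136 = 605 and Σi² = 19019 − 1496 = 17523.
3·17523 − 2·605 = 51359.

51359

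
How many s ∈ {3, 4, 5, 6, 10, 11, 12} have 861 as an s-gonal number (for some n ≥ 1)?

2

s = 3: P(3, 41) = 861. ✓
s = 4: P(4, 29) = 841 and P(4, 30) = 900; 861 is not s-gonal.
s = 5: P(5, 24) = 852 and P(5, 25) = 925; 861 is not s-gonal.
s = 6: P(6, 21) = 861. ✓
s = 10: P(10, 15) = 855 and P(10, 16) = 976; 861 is not s-gonal.
s = 11: P(11, 14) = 833 and P(11, 15) = 960; 861 is not s-gonal.
s = 12: P(12, 13) = 793 and P(12, 14) = 924; 861 is not s-gonal.
Hits: s ∈ {3, 6} → 2.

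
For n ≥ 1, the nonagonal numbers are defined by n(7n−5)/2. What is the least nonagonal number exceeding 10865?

11229

Solve n(7n−5)/2 > 10865 for integer n.
The largest n with value ≤ 10865 is 56 (since 10836 ≤ 10865 < 11229), so the first above is n = 57, value 11229.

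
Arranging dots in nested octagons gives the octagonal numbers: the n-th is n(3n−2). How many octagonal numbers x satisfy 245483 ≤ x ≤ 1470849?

414

The n-th octagonal number is n(3n−2).
Smallest index with value ≥ 245483: n = 287 (giving 246533).
Largest index with value ≤ 1470849: n = 700 (giving 1468600).
Indices 287 through 700: 414 terms.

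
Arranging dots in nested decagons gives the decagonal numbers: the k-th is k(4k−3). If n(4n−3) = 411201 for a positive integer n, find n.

Set n(4n−3) = 411201, giving 4n² − 3n − 411201 = 0.
The discriminant is 9 + 16·411201 = 6579225, and √6579225 = 2565.
So n = (3 + 2565) / 8 = 2568/8 = 321.

321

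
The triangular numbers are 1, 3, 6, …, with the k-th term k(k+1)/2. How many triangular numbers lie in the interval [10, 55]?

The n-th triangular number is n(n+1)/2.
Smallest index with value ≥ 10: n = 4 (giving 10).
Largest index with value ≤ 55: n = 10 (giving 55).
Indices 4 through 10: 7 terms.

7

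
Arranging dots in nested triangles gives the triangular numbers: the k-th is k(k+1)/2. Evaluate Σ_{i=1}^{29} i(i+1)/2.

Σ i(i+1)/2 = (Σi² + Σi) / 2 over i = 1..29.
Σi = 435 and Σi² = 8555.
(1·8555 + 1·435) / 2 = 8990/2 = 4495.

4495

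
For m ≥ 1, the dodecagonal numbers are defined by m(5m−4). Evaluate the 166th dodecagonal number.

137116

The 166th dodecagonal number is n(5n−4) with n = 166.
166·(5·166 − 4) = 166·826 = 137116.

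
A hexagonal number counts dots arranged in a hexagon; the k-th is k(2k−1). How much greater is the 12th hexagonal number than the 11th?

Consecutive hexagonal numbers differ by 4n − 3: here 4·12 − 3 = 45.

45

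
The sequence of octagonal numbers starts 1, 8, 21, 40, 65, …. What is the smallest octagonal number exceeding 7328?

Solve n(3n−2) > 7328 for integer n.
The largest n with value ≤ 7328 is 49 (since 7105 ≤ 7328 < 7400), so the first above is n = 50, value 7400.

7400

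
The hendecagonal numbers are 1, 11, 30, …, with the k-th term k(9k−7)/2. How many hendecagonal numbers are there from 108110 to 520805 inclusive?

185

The n-th hendecagonal number is n(9n−7)/2.
Smallest index with value ≥ 108110: n = 156 (giving 108966).
Largest index with value ≤ 520805: n = 340 (giving 519010).
Indices 156 through 340: 185 terms.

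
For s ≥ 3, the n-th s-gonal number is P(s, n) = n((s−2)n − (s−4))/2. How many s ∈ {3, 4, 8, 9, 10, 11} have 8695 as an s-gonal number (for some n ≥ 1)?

s = 3: P(3, 131) = 8646 and P(3, 132) = 8778; 8695 is not s-gonal.
s = 4: P(4, 93) = 8649 and P(4, 94) = 8836; 8695 is not s-gonal.
s = 8: P(8, 54) = 8640 and P(8, 55) = 8965; 8695 is not s-gonal.
s = 9: P(9, 50) = 8625 and P(9, 51) = 8976; 8695 is not s-gonal.
s = 10: P(10, 47) = 8695. ✓
s = 11: P(11, 44) = 8558 and P(11, 45) = 8955; 8695 is not s-gonal.
Hits: s ∈ {10} → 1.

1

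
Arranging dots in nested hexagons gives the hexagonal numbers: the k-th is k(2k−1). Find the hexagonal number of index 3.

The 3rd hexagonal number is n(2n−1) with n = 3.
3·(2·3 − 1) = 3·5 = 15.

15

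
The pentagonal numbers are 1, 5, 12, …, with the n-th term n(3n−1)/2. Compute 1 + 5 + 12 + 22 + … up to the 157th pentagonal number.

Σ i(3i−1)/2 = (3Σi² − Σi) / 2 over i = 1..157.
Σi = 12403 and Σi² = 1302315.
(3·1302315 − 1·12403) / 2 = 3894542/2 = 1947271.

1947271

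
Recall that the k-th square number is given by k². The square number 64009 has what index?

We need n² = 64009, so n = √64009 = 253.

253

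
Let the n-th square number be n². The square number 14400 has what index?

We need n² = 14400, so n = √14400 = 120.

120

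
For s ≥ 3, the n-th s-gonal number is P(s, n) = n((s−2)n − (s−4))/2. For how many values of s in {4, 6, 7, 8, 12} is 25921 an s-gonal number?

1

s = 4: P(4, 161) = 25921. ✓
s = 6: P(6, 114) = 25878 and P(6, 115) = 26335; 25921 is not s-gonal.
s = 7: P(7, 102) = 25857 and P(7, 103) = 26368; 25921 is not s-gonal.
s = 8: P(8, 93) = 25761 and P(8, 94) = 26320; 25921 is not s-gonal.
s = 12: P(12, 72) = 25632 and P(12, 73) = 26353; 25921 is not s-gonal.
Hits: s ∈ {4} → 1.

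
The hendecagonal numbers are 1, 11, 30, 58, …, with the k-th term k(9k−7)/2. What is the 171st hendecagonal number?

130986

The 171st hendecagonal number is n(9n−7)/2 with n = 171.
171·(9·171 − 7)/2 = 171·1532/2 = 171·766 = 130986.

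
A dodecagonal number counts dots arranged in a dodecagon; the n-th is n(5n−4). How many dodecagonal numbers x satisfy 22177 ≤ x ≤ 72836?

55

The n-th dodecagonal number is n(5n−4).
Smallest index with value ≥ 22177: n = 67 (giving 22177).
Largest index with value ≤ 72836: n = 121 (giving 72721).
Indices 67 through 121: 55 terms.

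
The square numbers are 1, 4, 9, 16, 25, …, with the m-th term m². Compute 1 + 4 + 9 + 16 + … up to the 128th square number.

707264

Σ_{i=1}^{128} i² = 128·129·257/6 = 707264.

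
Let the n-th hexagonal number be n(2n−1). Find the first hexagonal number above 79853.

Solve n(2n−1) > 79853 for integer n.
The largest n with value ≤ 79853 is 200 (since 79800 ≤ 79853 < 80601), so the first above is n = 201, value 80601.

80601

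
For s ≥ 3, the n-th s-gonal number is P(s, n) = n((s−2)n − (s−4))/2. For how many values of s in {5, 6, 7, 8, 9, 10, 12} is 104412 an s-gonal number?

1

s = 5: P(5, 264) = 104412. ✓
s = 6: P(6, 228) = 103740 and P(6, 229) = 104653; 104412 is not s-gonal.
s = 7: P(7, 204) = 103734 and P(7, 205) = 104755; 104412 is not s-gonal.
s = 8: P(8, 186) = 103416 and P(8, 187) = 104533; 104412 is not s-gonal.
s = 9: P(9, 173) = 104319 and P(9, 174) = 105531; 104412 is not s-gonal.
s = 10: P(10, 161) = 103201 and P(10, 162) = 104490; 104412 is not s-gonal.
s = 12: P(12, 144) = 103104 and P(12, 145) = 104545; 104412 is not s-gonal.
Hits: s ∈ {5} → 1.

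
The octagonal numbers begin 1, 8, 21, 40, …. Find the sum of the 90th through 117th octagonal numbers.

Σ i(3i−2) = 3Σi² − 2Σi over i = 90..117.
Σi = 6903 − 4005 = 2898 and Σi² = 540735 − 238965 = 301770.
3·301770 − 2·2898 = 899514.

899514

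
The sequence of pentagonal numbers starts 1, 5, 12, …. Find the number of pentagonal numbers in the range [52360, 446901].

360

The n-th pentagonal number is n(3n−1)/2.
Smallest index with value ≥ 52360: n = 187 (giving 52360).
Largest index with value ≤ 446901: n = 546 (giving 446901).
Indices 187 through 546: 360 terms.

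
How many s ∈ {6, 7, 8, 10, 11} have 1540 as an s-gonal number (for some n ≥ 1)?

s = 6: P(6, 28) = 1540. ✓
s = 7: P(7, 25) = 1525 and P(7, 26) = 1651; 1540 is not s-gonal.
s = 8: P(8, 22) = 1408 and P(8, 23) = 1541; 1540 is not s-gonal.
s = 10: P(10, 20) = 1540. ✓
s = 11: P(11, 18) = 1395 and P(11, 19) = 1558; 1540 is not s-gonal.
Hits: s ∈ {6, 10} → 2.

2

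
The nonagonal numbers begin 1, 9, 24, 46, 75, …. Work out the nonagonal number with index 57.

11229

The 57th nonagonal number is n(7n−5)/2 with n = 57.
57·(7·57 − 5)/2 = 57·394/2 = 57·197 = 11229.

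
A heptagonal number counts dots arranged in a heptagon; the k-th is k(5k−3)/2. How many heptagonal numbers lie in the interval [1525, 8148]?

The n-th heptagonal number is n(5n−3)/2.
Smallest index with value ≥ 1525: n = 25 (giving 1525).
Largest index with value ≤ 8148: n = 57 (giving 8037).
Indices 25 through 57: 33 terms.

33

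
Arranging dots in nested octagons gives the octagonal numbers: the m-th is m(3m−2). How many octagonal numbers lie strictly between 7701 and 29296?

The n-th octagonal number is n(3n−2).
Smallest index with value > 7701: n = 52 (giving 8008).
Largest index with value < 29296: n = 99 (giving 29205).
Indices 52 through 99: 48 terms.

48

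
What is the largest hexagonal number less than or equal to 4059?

Solve n(2n−1) ≤ 4059 for integer n.
n = 45 gives 4005 ≤ 4059, while n = 46 gives 4186 > 4059; so the answer is 4005.

4005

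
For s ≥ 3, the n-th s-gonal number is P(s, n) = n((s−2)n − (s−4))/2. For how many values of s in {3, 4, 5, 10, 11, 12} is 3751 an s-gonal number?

1

s = 3: P(3, 86) = 3741 and P(3, 87) = 3828; 3751 is not s-gonal.
s = 4: P(4, 61) = 3721 and P(4, 62) = 3844; 3751 is not s-gonal.
s = 5: P(5, 50) = 3725 and P(5, 51) = 3876; 3751 is not s-gonal.
s = 10: P(10, 31) = 3751. ✓
s = 11: P(11, 29) = 3683 and P(11, 30) = 3945; 3751 is not s-gonal.
s = 12: P(12, 27) = 3537 and P(12, 28) = 3808; 3751 is not s-gonal.
Hits: s ∈ {10} → 1.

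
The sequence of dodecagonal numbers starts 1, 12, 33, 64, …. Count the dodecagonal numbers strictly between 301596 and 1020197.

The n-th dodecagonal number is n(5n−4).
Smallest index with value > 301596: n = 247 (giving 304057).
Largest index with value < 1020197: n = 452 (giving 1019712).
Indices 247 through 452: 206 terms.

206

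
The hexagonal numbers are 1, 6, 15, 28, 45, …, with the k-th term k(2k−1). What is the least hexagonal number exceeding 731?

780

Solve n(2n−1) > 731 for integer n.
The largest n with value ≤ 731 is 19 (since 703 ≤ 731 < 780), so the first above is n = 20, value 780.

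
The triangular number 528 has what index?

Set n(n+1)/2 = 528, giving n² + n − 1056 = 0.
So n = (-1 + 65) / 2 = 64/2 = 32.
Check: 32·33/2 = 528. ✓

32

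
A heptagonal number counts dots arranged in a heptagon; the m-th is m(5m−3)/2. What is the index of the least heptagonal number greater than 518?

Solve n(5n−3)/2 > 518 for integer n.
The largest n with value ≤ 518 is 14 (since 469 ≤ 518 < 540), so the first above is n = 15, value 540.

15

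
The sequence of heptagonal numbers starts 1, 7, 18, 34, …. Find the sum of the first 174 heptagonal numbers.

4405100

Σ i(5i−3)/2 = (5Σi² − 3Σi) / 2 over i = 1..174.
Σi = 15225 and Σi² = 1771175.
(5·1771175 − 3·15225) / 2 = 8810200/2 = 4405100.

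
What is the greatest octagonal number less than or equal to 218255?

Solve n(3n−2) ≤ 218255 for integer n.
n = 270 gives 218160 ≤ 218255, while n = 271 gives 219781 > 218255; so the answer is 218160.

218160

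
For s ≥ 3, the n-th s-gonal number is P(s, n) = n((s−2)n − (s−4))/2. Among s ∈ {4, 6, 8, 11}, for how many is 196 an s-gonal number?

s = 4: P(4, 14) = 196. ✓
s = 6: P(6, 10) = 190 and P(6, 11) = 231; 196 is not s-gonal.
s = 8: P(8, 8) = 176 and P(8, 9) = 225; 196 is not s-gonal.
s = 11: P(11, 7) = 196. ✓
Hits: s ∈ {4, 11} → 2.

2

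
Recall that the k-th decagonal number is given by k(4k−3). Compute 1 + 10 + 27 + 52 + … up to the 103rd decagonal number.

1462188

Σ i(4i−3) = 4Σi² − 3Σi over i = 1..103.
Σi = 5356 and Σi² = 369564.
4·369564 − 3·5356 = 1462188.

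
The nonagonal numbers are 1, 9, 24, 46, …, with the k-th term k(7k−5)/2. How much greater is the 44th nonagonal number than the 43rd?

302

Consecutive nonagonal numbers differ by 7n − 6: here 7·44 − 6 = 302.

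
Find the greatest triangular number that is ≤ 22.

Solve n(n+1)/2 ≤ 22 for integer n.
n = 6 gives 21 ≤ 22, while n = 7 gives 28 > 22; so the answer is 21.

21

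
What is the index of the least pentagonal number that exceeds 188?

Solve n(3n−1)/2 > 188 for integer n.
The largest n with value ≤ 188 is 11 (since 176 ≤ 188 < 210), so the first above is n = 12, value 210.

12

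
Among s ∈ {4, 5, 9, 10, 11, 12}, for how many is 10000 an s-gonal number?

1

s = 4: P(4, 100) = 10000. ✓
s = 5: P(5, 81) = 9801 and P(5, 82) = 10045; 10000 is not s-gonal.
s = 9: P(9, 53) = 9699 and P(9, 54) = 10071; 10000 is not s-gonal.
s = 10: P(10, 50) = 9850 and P(10, 51) = 10251; 10000 is not s-gonal.
s = 11: P(11, 47) = 9776 and P(11, 48) = 10200; 10000 is not s-gonal.
s = 12: P(12, 45) = 9945 and P(12, 46) = 10396; 10000 is not s-gonal.
Hits: s ∈ {4} → 1.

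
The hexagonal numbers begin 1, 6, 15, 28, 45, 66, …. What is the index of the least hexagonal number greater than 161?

Solve n(2n−1) > 161 for integer n.
The largest n with value ≤ 161 is 9 (since 153 ≤ 161 < 190), so the first above is n = 10, value 190.

10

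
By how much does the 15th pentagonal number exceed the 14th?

43

Consecutive pentagonal numbers differ by 3n − 2: here 3·15 − 2 = 43.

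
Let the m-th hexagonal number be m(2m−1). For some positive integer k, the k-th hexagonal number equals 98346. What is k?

222

Set n(2n−1) = 98346, giving 2n² − n − 98346 = 0.
So n = (1 + 887) / 4 = 888/4 = 222.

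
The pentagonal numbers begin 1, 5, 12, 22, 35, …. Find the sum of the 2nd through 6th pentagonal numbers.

125

Σ i(3i−1)/2 = (3Σi² − Σi) / 2 over i = 2..6.
Σi = 21 − 1 = 20 and Σi² = 91 − 1 = 90.
(3·90 − 1·20) / 2 = 250/2 = 125.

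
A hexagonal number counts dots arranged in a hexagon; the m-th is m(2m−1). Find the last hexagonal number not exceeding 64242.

Solve n(2n−1) ≤ 64242 for integer n.
n = 179 gives 63903 ≤ 64242, while n = 180 gives 64620 > 64242; so the answer is 63903.

63903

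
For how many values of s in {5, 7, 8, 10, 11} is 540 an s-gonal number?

s = 5: P(5, 19) = 532 and P(5, 20) = 590; 540 is not s-gonal.
s = 7: P(7, 15) = 540. ✓
s = 8: P(8, 13) = 481 and P(8, 14) = 560; 540 is not s-gonal.
s = 10: P(10, 12) = 540. ✓
s = 11: P(11, 11) = 506 and P(11, 12) = 606; 540 is not s-gonal.
Hits: s ∈ {7, 10} → 2.

2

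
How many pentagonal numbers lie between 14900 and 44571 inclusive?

73

The n-th pentagonal number is n(3n−1)/2.
Smallest index with value ≥ 14900: n = 100 (giving 14950).
Largest index with value ≤ 44571: n = 172 (giving 44290).
Indices 100 through 172: 73 terms.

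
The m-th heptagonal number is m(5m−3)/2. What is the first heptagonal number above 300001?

Solve n(5n−3)/2 > 300001 for integer n.
The largest n with value ≤ 300001 is 346 (since 298771 ≤ 300001 < 300502), so the first above is n = 347, value 300502.

300502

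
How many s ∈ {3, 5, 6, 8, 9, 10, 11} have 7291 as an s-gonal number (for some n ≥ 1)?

1

s = 3: P(3, 120) = 7260 and P(3, 121) = 7381; 7291 is not s-gonal.
s = 5: P(5, 69) = 7107 and P(5, 70) = 7315; 7291 is not s-gonal.
s = 6: P(6, 60) = 7140 and P(6, 61) = 7381; 7291 is not s-gonal.
s = 8: P(8, 49) = 7105 and P(8, 50) = 7400; 7291 is not s-gonal.
s = 9: P(9, 46) = 7291. ✓
s = 10: P(10, 43) = 7267 and P(10, 44) = 7612; 7291 is not s-gonal.
s = 11: P(11, 40) = 7060 and P(11, 41) = 7421; 7291 is not s-gonal.
Hits: s ∈ {9} → 1.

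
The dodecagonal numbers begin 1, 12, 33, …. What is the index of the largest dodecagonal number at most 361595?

269

Solve n(5n−4) ≤ 361595 for integer n.
n = 269 gives 360729 ≤ 361595, while n = 270 gives 363420 > 361595; so the answer is index 269.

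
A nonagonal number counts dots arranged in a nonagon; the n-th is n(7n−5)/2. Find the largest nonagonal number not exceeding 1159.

Solve n(7n−5)/2 ≤ 1159 for integer n.
n = 18 gives 1089 ≤ 1159, while n = 19 gives 1216 > 1159; so the answer is 1089.

1089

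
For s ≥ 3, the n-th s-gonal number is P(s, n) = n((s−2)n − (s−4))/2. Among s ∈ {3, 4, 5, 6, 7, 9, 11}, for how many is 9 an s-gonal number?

s = 3: P(3, 3) = 6 and P(3, 4) = 10; 9 is not s-gonal.
s = 4: P(4, 3) = 9. ✓
s = 5: P(5, 2) = 5 and P(5, 3) = 12; 9 is not s-gonal.
s = 6: P(6, 2) = 6 and P(6, 3) = 15; 9 is not s-gonal.
s = 7: P(7, 2) = 7 and P(7, 3) = 18; 9 is not s-gonal.
s = 9: P(9, 2) = 9. ✓
s = 11: P(11, 1) = 1 and P(11, 2) = 11; 9 is not s-gonal.
Hits: s ∈ {4, 9} → 2.

2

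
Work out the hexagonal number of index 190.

The 190th hexagonal number is n(2n−1) with n = 190.
190·(2·190 − 1) = 190·379 = 72010.

72010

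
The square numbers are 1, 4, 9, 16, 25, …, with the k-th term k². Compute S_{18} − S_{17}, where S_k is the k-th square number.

n² − (n−1)² = 2n − 1, so 18² − 17² = 2·18 − 1 = 35.

35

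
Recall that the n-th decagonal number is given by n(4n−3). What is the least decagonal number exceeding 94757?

Solve n(4n−3) > 94757 for integer n.
The largest n with value ≤ 94757 is 154 (since 94402 ≤ 94757 < 95635), so the first above is n = 155, value 95635.

95635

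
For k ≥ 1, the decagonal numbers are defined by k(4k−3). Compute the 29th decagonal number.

29·(4·29 − 3) = 29·113 = 3277.

3277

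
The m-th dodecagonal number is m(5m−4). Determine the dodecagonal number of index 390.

390·(5·390 − 4) = 390·1946 = 758940.

758940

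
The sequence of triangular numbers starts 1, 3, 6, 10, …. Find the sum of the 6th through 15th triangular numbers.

Σ i(i+1)/2 = (Σi² + Σi) / 2 over i = 6..15.
Σi = 120 − 15 = 105 and Σi² = 1240 − 55 = 1185.
(1·1185 + 1·105) / 2 = 1290/2 = 645.

645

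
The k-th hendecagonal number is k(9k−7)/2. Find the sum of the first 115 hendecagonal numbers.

2287810

Σ i(9i−7)/2 = (9Σi² − 7Σi) / 2 over i = 1..115.
Σi = 6670 and Σi² = 513590.
(9·513590 − 7·6670) / 2 = 4575620/2 = 2287810.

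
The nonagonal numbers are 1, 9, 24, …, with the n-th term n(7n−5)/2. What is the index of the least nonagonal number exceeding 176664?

226

Solve n(7n−5)/2 > 176664 for integer n.
The largest n with value ≤ 176664 is 225 (since 176625 ≤ 176664 < 178201), so the first above is n = 226, value 178201.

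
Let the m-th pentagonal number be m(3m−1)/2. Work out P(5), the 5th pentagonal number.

35

The 5th pentagonal number is n(3n−1)/2 with n = 5.
5·(3·5 − 1)/2 = 5·14/2 = 5·7 = 35.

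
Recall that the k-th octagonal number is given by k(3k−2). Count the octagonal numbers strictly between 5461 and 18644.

36

The n-th octagonal number is n(3n−2).
Smallest index with value > 5461: n = 44 (giving 5720).
Largest index with value < 18644: n = 79 (giving 18565).
Indices 44 through 79: 36 terms.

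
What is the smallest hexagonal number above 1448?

1540

Solve n(2n−1) > 1448 for integer n.
The largest n with value ≤ 1448 is 27 (since 1431 ≤ 1448 < 1540), so the first above is n = 28, value 1540.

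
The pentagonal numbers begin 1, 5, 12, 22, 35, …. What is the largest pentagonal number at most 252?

247

Solve n(3n−1)/2 ≤ 252 for integer n.
n = 13 gives 247 ≤ 252, while n = 14 gives 287 > 252; so the answer is 247.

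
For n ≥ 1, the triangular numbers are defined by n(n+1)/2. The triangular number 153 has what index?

17

Set n(n+1)/2 = 153, giving n² + n − 306 = 0.
So n = (-1 + 35) / 2 = 34/2 = 17.
Check: 17·18/2 = 153. ✓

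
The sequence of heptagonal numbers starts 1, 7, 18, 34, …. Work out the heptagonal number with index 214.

114169

214·(5·214 − 3)/2 = 214·1067/2 = 114169.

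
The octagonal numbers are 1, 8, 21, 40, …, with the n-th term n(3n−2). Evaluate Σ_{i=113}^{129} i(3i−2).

Σ i(3i−2) = 3Σi² − 2Σi over i = 113..129.
Σi = 8385 − 6328 = 2057 and Σi² = 723905 − 474600 = 249305.
3·249305 − 2·2057 = 743801.

743801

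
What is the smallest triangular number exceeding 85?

91

Solve n(n+1)/2 > 85 for integer n.
The largest n with value ≤ 85 is 12 (since 78 ≤ 85 < 91), so the first above is n = 13, value 91.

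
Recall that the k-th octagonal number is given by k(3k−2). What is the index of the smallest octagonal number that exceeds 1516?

23

Solve n(3n−2) > 1516 for integer n.
The largest n with value ≤ 1516 is 22 (since 1408 ≤ 1516 < 1541), so the first above is n = 23, value 1541.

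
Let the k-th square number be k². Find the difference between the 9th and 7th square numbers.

32

9² = 81 and 7² = 49.
Difference: 81 − 49 = 32.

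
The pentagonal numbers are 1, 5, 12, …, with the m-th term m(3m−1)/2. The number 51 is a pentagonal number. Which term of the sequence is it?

6

Set n(3n−1)/2 = 51, giving 3n² − n − 102 = 0.
The discriminant is 1 + 24·51 = 1225, and √1225 = 35.
So n = (1 + 35) / 6 = 36/6 = 6.
Check: 6·(3·6 − 1)/2 = 51. ✓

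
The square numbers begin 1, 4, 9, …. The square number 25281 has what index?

159

We need n² = 25281, so n = √25281 = 159.
Check: 159² = 25281. ✓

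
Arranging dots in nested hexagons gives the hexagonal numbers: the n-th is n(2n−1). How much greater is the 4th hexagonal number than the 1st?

27

4·(2·4 − 1) = 28 and 1·(2·1 − 1) = 1.
Difference: 28 − 1 = 27.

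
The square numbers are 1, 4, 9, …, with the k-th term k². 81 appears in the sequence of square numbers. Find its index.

We need n² = 81, so n = √81 = 9.
Check: 9² = 81. ✓

9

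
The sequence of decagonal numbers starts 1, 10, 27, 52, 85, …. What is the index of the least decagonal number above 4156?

33

Solve n(4n−3) > 4156 for integer n.
The largest n with value ≤ 4156 is 32 (since 4000 ≤ 4156 < 4257), so the first above is n = 33, value 4257.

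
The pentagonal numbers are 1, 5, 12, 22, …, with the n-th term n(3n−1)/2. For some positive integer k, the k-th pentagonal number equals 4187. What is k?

Set n(3n−1)/2 = 4187, giving 3n² − n − 8374 = 0.
The discriminant is 1 + 24·4187 = 100489, and √100489 = 317.
So n = (1 + 317) / 6 = 318/6 = 53.
Check: 53·(3·53 − 1)/2 = 4187. ✓

53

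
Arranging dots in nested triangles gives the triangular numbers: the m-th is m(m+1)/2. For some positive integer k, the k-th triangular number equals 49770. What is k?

Set n(n+1)/2 = 49770, giving n² + n − 99540 = 0.
The discriminant is 1 + 8·49770 = 398161, and √398161 = 631.
So n = (-1 + 631) / 2 = 630/2 = 315.

315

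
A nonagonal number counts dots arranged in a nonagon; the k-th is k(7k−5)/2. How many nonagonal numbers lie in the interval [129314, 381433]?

The n-th nonagonal number is n(7n−5)/2.
Smallest index with value ≥ 129314: n = 193 (giving 129889).
Largest index with value ≤ 381433: n = 330 (giving 380325).
Indices 193 through 330: 138 terms.

138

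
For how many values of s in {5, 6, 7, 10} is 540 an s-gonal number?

s = 5: P(5, 19) = 532 and P(5, 20) = 590; 540 is not s-gonal.
s = 6: P(6, 16) = 496 and P(6, 17) = 561; 540 is not s-gonal.
s = 7: P(7, 15) = 540. ✓
s = 10: P(10, 12) = 540. ✓
Hits: s ∈ {7, 10} → 2.

2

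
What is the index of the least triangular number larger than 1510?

Solve n(n+1)/2 > 1510 for integer n.
The largest n with value ≤ 1510 is 54 (since 1485 ≤ 1510 < 1540), so the first above is n = 55, value 1540.

55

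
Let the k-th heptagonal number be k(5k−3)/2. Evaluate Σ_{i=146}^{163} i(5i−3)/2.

1071201

Σ i(5i−3)/2 = (5Σi² − 3Σi) / 2 over i = 146..163.
Σi = 13366 − 10585 = 2781 and Σi² = 1456894 − 1026745 = 430149.
(5·430149 − 3·2781) / 2 = 2142402/2 = 1071201.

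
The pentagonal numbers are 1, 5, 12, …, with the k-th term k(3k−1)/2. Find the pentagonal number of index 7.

The 7th pentagonal number is n(3n−1)/2 with n = 7.
7·(3·7 − 1)/2 = 7·20/2 = 7·10 = 70.

70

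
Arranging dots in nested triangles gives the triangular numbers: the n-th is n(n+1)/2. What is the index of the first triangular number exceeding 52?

10

Solve n(n+1)/2 > 52 for integer n.
The largest n with value ≤ 52 is 9 (since 45 ≤ 52 < 55), so the first above is n = 10, value 55.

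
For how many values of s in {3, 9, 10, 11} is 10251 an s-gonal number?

s = 3: P(3, 142) = 10153 and P(3, 143) = 10296; 10251 is not s-gonal.
s = 9: P(9, 54) = 10071 and P(9, 55) = 10450; 10251 is not s-gonal.
s = 10: P(10, 51) = 10251. ✓
s = 11: P(11, 48) = 10200 and P(11, 49) = 10633; 10251 is not s-gonal.
Hits: s ∈ {10} → 1.

1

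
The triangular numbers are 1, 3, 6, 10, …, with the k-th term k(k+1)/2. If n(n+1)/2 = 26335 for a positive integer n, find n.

229

Set n(n+1)/2 = 26335, giving n² + n − 52670 = 0.
The discriminant is 1 + 8·26335 = 210681, and √210681 = 459.
So n = (-1 + 459) / 2 = 458/2 = 229.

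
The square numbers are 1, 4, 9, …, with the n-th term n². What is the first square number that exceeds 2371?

2401

Solve n² > 2371 for integer n.
The largest n with value ≤ 2371 is 48 (since 2304 ≤ 2371 < 2401), so the first above is n = 49, value 2401.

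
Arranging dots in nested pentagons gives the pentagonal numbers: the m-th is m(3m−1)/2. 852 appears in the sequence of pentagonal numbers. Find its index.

Set n(3n−1)/2 = 852, giving 3n² − n − 1704 = 0.
The discriminant is 1 + 24·852 = 20449, and √20449 = 143.
So n = (1 + 143) / 6 = 144/6 = 24.
Check: 24·(3·24 − 1)/2 = 852. ✓

24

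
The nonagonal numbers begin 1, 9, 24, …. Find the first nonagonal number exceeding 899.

969

Solve n(7n−5)/2 > 899 for integer n.
The largest n with value ≤ 899 is 16 (since 856 ≤ 899 < 969), so the first above is n = 17, value 969.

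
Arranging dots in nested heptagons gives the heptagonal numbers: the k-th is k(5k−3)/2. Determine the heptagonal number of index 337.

337·(5·337 − 3)/2 = 337·1682/2 = 337·841 = 283417.

283417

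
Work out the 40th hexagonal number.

The 40th hexagonal number is n(2n−1) with n = 40.
40·(2·40 − 1) = 40·79 = 3160.

3160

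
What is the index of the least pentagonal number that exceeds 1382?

31

Solve n(3n−1)/2 > 1382 for integer n.
The largest n with value ≤ 1382 is 30 (since 1335 ≤ 1382 < 1426), so the first above is n = 31, value 1426.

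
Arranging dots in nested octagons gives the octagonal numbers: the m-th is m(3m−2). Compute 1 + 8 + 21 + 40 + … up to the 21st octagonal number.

Σ i(3i−2) = 3Σi² − 2Σi over i = 1..21.
Σi = 231 and Σi² = 3311.
3·3311 − 2·231 = 9471.

9471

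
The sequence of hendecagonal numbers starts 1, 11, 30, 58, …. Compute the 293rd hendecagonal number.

The 293rd hendecagonal number is n(9n−7)/2 with n = 293.
293·(9·293 − 7)/2 = 293·2630/2 = 293·1315 = 385295.

385295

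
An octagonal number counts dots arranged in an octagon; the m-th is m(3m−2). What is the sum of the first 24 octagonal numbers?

14100

Σ i(3i−2) = 3Σi² − 2Σi over i = 1..24.
Σi = 300 and Σi² = 4900.
3·4900 − 2·300 = 14100.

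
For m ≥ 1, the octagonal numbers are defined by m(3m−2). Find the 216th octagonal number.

216·(3·216 − 2) = 216·646 = 139536.

139536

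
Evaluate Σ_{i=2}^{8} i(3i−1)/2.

Σ i(3i−1)/2 = (3Σi² − Σi) / 2 over i = 2..8.
Σi = 36 − 1 = 35 and Σi² = 204 − 1 = 203.
(3·203 − 1·35) / 2 = 574/2 = 287.

287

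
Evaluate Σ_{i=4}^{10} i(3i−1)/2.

532

Σ i(3i−1)/2 = (3Σi² − Σi) / 2 over i = 4..10.
Σi = 55 − 6 = 49 and Σi² = 385 − 14 = 371.
(3·371 − 1·49) / 2 = 1064/2 = 532.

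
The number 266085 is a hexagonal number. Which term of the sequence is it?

365

Set n(2n−1) = 266085, giving 2n² − n − 266085 = 0.
So n = (1 + 1459) / 4 = 1460/4 = 365.
Check: 365·(2·365 − 1) = 266085. ✓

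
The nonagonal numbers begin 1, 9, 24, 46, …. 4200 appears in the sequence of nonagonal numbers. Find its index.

35

Set n(7n−5)/2 = 4200, giving 7n² − 5n − 8400 = 0.
The discriminant is 25 + 56·4200 = 235225, and √235225 = 485.
So n = (5 + 485) / 14 = 490/14 = 35.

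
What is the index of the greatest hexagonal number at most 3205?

40

Solve n(2n−1) ≤ 3205 for integer n.
n = 40 gives 3160 ≤ 3205, while n = 41 gives 3321 > 3205; so the answer is index 40.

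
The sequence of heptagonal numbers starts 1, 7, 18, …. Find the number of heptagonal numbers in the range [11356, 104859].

The n-th heptagonal number is n(5n−3)/2.
Smallest index with value ≥ 11356: n = 68 (giving 11458).
Largest index with value ≤ 104859: n = 205 (giving 104755).
Indices 68 through 205: 138 terms.

138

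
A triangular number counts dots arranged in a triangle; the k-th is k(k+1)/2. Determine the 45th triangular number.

1035

The 45th triangular number is n(n+1)/2 with n = 45.
45·46/2 = 2070/2 = 1035.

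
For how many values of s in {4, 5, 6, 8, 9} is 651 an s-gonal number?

s = 4: P(4, 25) = 625 and P(4, 26) = 676; 651 is not s-gonal.
s = 5: P(5, 21) = 651. ✓
s = 6: P(6, 18) = 630 and P(6, 19) = 703; 651 is not s-gonal.
s = 8: P(8, 15) = 645 and P(8, 16) = 736; 651 is not s-gonal.
s = 9: P(9, 14) = 651. ✓
Hits: s ∈ {5, 9} → 2.

2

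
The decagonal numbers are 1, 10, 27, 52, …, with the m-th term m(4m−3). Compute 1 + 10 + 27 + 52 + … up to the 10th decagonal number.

1375

Σ i(4i−3) = 4Σi² − 3Σi over i = 1..10.
Σi = 55 and Σi² = 385.
4·385 − 3·55 = 1375.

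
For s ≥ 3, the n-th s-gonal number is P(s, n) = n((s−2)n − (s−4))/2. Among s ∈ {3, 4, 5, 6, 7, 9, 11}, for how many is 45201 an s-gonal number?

1

s = 3: P(3, 300) = 45150 and P(3, 301) = 45451; 45201 is not s-gonal.
s = 4: P(4, 212) = 44944 and P(4, 213) = 45369; 45201 is not s-gonal.
s = 5: P(5, 173) = 44807 and P(5, 174) = 45327; 45201 is not s-gonal.
s = 6: P(6, 150) = 44850 and P(6, 151) = 45451; 45201 is not s-gonal.
s = 7: P(7, 134) = 44689 and P(7, 135) = 45360; 45201 is not s-gonal.
s = 9: P(9, 114) = 45201. ✓
s = 11: P(11, 100) = 44650 and P(11, 101) = 45551; 45201 is not s-gonal.
Hits: s ∈ {9} → 1.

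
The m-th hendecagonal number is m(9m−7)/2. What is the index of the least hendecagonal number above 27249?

Solve n(9n−7)/2 > 27249 for integer n.
The largest n with value ≤ 27249 is 78 (since 27105 ≤ 27249 < 27808), so the first above is n = 79, value 27808.

79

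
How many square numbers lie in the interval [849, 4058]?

34

The n-th square number is n².
Smallest index with value ≥ 849: n = 30 (giving 900).
Largest index with value ≤ 4058: n = 63 (giving 3969).
Indices 30 through 63: 34 terms.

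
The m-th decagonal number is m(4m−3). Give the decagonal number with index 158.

99382

158·(4·158 − 3) = 158·629 = 99382.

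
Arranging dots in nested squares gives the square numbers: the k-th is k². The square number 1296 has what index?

36

We need n² = 1296, so n = √1296 = 36.
Check: 36² = 1296. ✓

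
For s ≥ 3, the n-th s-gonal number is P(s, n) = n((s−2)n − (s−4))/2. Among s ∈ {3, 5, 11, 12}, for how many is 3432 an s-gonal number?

1

s = 3: P(3, 82) = 3403 and P(3, 83) = 3486; 3432 is not s-gonal.
s = 5: P(5, 48) = 3432. ✓
s = 11: P(11, 28) = 3430 and P(11, 29) = 3683; 3432 is not s-gonal.
s = 12: P(12, 26) = 3276 and P(12, 27) = 3537; 3432 is not s-gonal.
Hits: s ∈ {5} → 1.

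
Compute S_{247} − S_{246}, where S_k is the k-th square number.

n² − (n−1)² = 2n − 1, so 247² − 246² = 2·247 − 1 = 493.

493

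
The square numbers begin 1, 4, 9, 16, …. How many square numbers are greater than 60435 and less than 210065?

The n-th square number is n².
Smallest index with value > 60435: n = 246 (giving 60516).
Largest index with value < 210065: n = 458 (giving 209764).
Indices 246 through 458: 213 terms.

213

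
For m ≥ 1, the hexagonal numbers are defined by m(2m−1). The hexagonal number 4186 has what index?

46

Set n(2n−1) = 4186, giving 2n² − n − 4186 = 0.
The discriminant is 1 + 8·4186 = 33489, and √33489 = 183.
So n = (1 + 183) / 4 = 184/4 = 46.
Check: 46·(2·46 − 1) = 4186. ✓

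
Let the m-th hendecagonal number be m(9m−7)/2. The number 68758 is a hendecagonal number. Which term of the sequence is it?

124

Set n(9n−7)/2 = 68758, giving 9n² − 7n − 137516 = 0.
The discriminant is 49 + 72·68758 = 4950625, and √4950625 = 2225.
So n = (7 + 2225) / 18 = 2232/18 = 124.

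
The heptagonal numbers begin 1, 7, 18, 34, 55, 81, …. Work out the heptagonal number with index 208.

107848

The 208th heptagonal number is n(5n−3)/2 with n = 208.
208·(5·208 − 3)/2 = 208·1037/2 = 107848.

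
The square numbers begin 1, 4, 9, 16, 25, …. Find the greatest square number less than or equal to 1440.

Solve n² ≤ 1440 for integer n.
n = 37 gives 1369 ≤ 1440, while n = 38 gives 1444 > 1440; so the answer is 1369.

1369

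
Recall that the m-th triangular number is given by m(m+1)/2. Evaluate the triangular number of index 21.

The 21st triangular number is n(n+1)/2 with n = 21.
21·22/2 = 462/2 = 231.

231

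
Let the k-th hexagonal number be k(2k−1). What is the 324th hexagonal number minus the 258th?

324·(2·324 − 1) = 209628 and 258·(2·258 − 1) = 132870.
Difference: 209628 − 132870 = 76758.

76758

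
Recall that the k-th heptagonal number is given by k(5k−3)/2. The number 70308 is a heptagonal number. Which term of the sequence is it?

Set n(5n−3)/2 = 70308, giving 5n² − 3n − 140616 = 0.
So n = (3 + 1677) / 10 = 1680/10 = 168.

168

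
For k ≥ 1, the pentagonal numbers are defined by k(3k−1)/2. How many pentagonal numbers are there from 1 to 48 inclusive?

5

The n-th pentagonal number is n(3n−1)/2.
Smallest index with value ≥ 1: n = 1 (giving 1).
Largest index with value ≤ 48: n = 5 (giving 35).
Indices 1 through 5: 5 terms.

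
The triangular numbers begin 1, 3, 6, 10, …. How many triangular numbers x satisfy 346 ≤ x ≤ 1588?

The n-th triangular number is n(n+1)/2.
Smallest index with value ≥ 346: n = 26 (giving 351).
Largest index with value ≤ 1588: n = 55 (giving 1540).
Indices 26 through 55: 30 terms.

30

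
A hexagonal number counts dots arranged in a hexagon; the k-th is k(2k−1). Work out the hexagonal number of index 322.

207046

The 322nd hexagonal number is n(2n−1) with n = 322.
322·(2·322 − 1) = 322·643 = 207046.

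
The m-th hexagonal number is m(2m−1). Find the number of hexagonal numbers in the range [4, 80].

5

The n-th hexagonal number is n(2n−1).
Smallest index with value ≥ 4: n = 2 (giving 6).
Largest index with value ≤ 80: n = 6 (giving 66).
Indices 2 through 6: 5 terms.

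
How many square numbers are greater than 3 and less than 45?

The n-th square number is n².
Smallest index with value > 3: n = 2 (giving 4).
Largest index with value < 45: n = 6 (giving 36).
Indices 2 through 6: 5 terms.

5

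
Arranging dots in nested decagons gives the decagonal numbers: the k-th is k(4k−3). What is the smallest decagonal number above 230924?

231601

Solve n(4n−3) > 230924 for integer n.
The largest n with value ≤ 230924 is 240 (since 229680 ≤ 230924 < 231601), so the first above is n = 241, value 231601.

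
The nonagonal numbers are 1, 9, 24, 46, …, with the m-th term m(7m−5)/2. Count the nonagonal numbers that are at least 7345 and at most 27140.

The n-th nonagonal number is n(7n−5)/2.
Smallest index with value ≥ 7345: n = 47 (giving 7614).
Largest index with value ≤ 27140: n = 88 (giving 26884).
Indices 47 through 88: 42 terms.

42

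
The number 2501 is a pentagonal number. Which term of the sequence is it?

41

Set n(3n−1)/2 = 2501, giving 3n² − n − 5002 = 0.
The discriminant is 1 + 24·2501 = 60025, and √60025 = 245.
So n = (1 + 245) / 6 = 246/6 = 41.
Check: 41·(3·41 − 1)/2 = 2501. ✓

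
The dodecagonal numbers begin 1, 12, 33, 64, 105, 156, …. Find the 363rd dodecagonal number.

The 363rd dodecagonal number is n(5n−4) with n = 363.
363·(5·363 − 4) = 363·1811 = 657393.

657393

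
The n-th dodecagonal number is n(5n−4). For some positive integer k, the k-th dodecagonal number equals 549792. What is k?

Set n(5n−4) = 549792, giving 5n² − 4n − 549792 = 0.
The discriminant is 16 + 20·549792 = 10995856, and √10995856 = 3316.
So n = (4 + 3316) / 10 = 3320/10 = 332.
Check: 332·(5·332 − 4) = 549792. ✓

332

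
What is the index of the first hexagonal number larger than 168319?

291

Solve n(2n−1) > 168319 for integer n.
The largest n with value ≤ 168319 is 290 (since 167910 ≤ 168319 < 169071), so the first above is n = 291, value 169071.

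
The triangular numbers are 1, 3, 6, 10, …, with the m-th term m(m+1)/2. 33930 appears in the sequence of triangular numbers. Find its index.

Set n(n+1)/2 = 33930, giving n² + n − 67860 = 0.
So n = (-1 + 521) / 2 = 520/2 = 260.

260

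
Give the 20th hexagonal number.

The 20th hexagonal number is n(2n−1) with n = 20.
20·(2·20 − 1) = 20·39 = 780.

780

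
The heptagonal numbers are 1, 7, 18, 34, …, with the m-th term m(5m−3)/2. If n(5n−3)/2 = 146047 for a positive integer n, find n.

242

Set n(5n−3)/2 = 146047, giving 5n² − 3n − 292094 = 0.
The discriminant is 9 + 40·146047 = 5841889, and √5841889 = 2417.
So n = (3 + 2417) / 10 = 2420/10 = 242.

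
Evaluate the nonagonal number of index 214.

159751

The 214th nonagonal number is n(7n−5)/2 with n = 214.
214·(7·214 − 5)/2 = 214·1493/2 = 159751.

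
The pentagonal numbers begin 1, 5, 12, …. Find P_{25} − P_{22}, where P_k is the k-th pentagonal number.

25·(3·25 − 1)/2 = 925 and 22·(3·22 − 1)/2 = 715.
Difference: 925 − 715 = 210.

210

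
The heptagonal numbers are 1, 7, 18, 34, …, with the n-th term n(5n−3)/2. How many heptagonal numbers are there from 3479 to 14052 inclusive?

The n-th heptagonal number is n(5n−3)/2.
Smallest index with value ≥ 3479: n = 38 (giving 3553).
Largest index with value ≤ 14052: n = 75 (giving 13950).
Indices 38 through 75: 38 terms.

38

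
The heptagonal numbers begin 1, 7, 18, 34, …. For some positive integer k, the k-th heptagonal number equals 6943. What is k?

Set n(5n−3)/2 = 6943, giving 5n² − 3n − 13886 = 0.
The discriminant is 9 + 40·6943 = 277729, and √277729 = 527.
So n = (3 + 527) / 10 = 530/10 = 53.

53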